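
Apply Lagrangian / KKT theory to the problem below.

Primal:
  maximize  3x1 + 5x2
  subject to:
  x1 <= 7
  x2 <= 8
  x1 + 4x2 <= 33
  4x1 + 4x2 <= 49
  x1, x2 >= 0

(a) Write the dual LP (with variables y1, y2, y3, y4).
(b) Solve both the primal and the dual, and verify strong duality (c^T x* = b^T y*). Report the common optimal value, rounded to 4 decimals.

The standard primal-dual pair for 'max c^T x s.t. A x <= b, x >= 0' is:
  Dual:  min b^T y  s.t.  A^T y >= c,  y >= 0.

So the dual LP is:
  minimize  7y1 + 8y2 + 33y3 + 49y4
  subject to:
    y1 + y3 + 4y4 >= 3
    y2 + 4y3 + 4y4 >= 5
    y1, y2, y3, y4 >= 0

Solving the primal: x* = (5.3333, 6.9167).
  primal value c^T x* = 50.5833.
Solving the dual: y* = (0, 0, 0.6667, 0.5833).
  dual value b^T y* = 50.5833.
Strong duality: c^T x* = b^T y*. Confirmed.

50.5833


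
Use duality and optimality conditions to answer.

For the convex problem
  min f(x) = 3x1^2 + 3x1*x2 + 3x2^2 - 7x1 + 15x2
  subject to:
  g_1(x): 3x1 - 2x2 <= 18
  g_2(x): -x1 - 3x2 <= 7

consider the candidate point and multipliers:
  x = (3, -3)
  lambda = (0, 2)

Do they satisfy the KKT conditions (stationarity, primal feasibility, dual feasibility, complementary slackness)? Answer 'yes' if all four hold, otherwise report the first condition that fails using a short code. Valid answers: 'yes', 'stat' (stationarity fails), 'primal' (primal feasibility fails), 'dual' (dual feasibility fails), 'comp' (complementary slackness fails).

Gradient of f: grad f(x) = Q x + c = (2, 6)
Constraint values g_i(x) = a_i^T x - b_i:
  g_1((3, -3)) = -3
  g_2((3, -3)) = -1
Stationarity residual: grad f(x) + sum_i lambda_i a_i = (0, 0)
  -> stationarity OK
Primal feasibility (all g_i <= 0): OK
Dual feasibility (all lambda_i >= 0): OK
Complementary slackness (lambda_i * g_i(x) = 0 for all i): FAILS

Verdict: the first failing condition is complementary_slackness -> comp.

comp


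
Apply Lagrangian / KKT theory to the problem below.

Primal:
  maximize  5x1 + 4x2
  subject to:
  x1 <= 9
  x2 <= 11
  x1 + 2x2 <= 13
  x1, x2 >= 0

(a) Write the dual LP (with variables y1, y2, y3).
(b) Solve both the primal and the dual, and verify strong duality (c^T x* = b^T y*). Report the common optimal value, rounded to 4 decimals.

The standard primal-dual pair for 'max c^T x s.t. A x <= b, x >= 0' is:
  Dual:  min b^T y  s.t.  A^T y >= c,  y >= 0.

So the dual LP is:
  minimize  9y1 + 11y2 + 13y3
  subject to:
    y1 + y3 >= 5
    y2 + 2y3 >= 4
    y1, y2, y3 >= 0

Solving the primal: x* = (9, 2).
  primal value c^T x* = 53.
Solving the dual: y* = (3, 0, 2).
  dual value b^T y* = 53.
Strong duality: c^T x* = b^T y*. Confirmed.

53


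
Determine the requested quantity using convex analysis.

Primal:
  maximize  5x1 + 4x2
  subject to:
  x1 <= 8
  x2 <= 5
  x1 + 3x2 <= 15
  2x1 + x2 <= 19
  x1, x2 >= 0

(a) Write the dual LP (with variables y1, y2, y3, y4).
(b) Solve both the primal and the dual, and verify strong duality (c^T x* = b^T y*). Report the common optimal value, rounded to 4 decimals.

The standard primal-dual pair for 'max c^T x s.t. A x <= b, x >= 0' is:
  Dual:  min b^T y  s.t.  A^T y >= c,  y >= 0.

So the dual LP is:
  minimize  8y1 + 5y2 + 15y3 + 19y4
  subject to:
    y1 + y3 + 2y4 >= 5
    y2 + 3y3 + y4 >= 4
    y1, y2, y3, y4 >= 0

Solving the primal: x* = (8, 2.3333).
  primal value c^T x* = 49.3333.
Solving the dual: y* = (3.6667, 0, 1.3333, 0).
  dual value b^T y* = 49.3333.
Strong duality: c^T x* = b^T y*. Confirmed.

49.3333


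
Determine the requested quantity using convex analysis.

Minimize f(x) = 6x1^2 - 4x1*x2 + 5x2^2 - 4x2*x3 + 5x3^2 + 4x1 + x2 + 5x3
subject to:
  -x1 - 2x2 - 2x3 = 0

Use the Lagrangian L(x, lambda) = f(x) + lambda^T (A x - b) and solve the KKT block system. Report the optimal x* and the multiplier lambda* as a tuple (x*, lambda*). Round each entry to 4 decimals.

Form the Lagrangian:
  L(x, lambda) = (1/2) x^T Q x + c^T x + lambda^T (A x - b)
Stationarity (grad_x L = 0): Q x + c + A^T lambda = 0.
Primal feasibility: A x = b.

This gives the KKT block system:
  [ Q   A^T ] [ x     ]   [-c ]
  [ A    0  ] [ lambda ] = [ b ]

Solving the linear system:
  x*      = (-0.136, 0.1574, -0.0894)
  lambda* = (1.738)
  f(x*)   = -0.4169

x* = (-0.136, 0.1574, -0.0894), lambda* = (1.738)


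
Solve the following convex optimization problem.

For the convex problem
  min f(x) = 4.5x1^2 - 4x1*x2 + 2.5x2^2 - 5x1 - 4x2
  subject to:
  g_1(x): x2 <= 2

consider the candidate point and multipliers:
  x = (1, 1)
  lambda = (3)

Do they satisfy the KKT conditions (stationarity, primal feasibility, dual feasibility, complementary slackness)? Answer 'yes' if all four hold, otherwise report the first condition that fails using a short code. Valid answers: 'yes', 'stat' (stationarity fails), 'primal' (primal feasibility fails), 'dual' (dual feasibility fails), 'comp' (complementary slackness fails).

Gradient of f: grad f(x) = Q x + c = (0, -3)
Constraint values g_i(x) = a_i^T x - b_i:
  g_1((1, 1)) = -1
Stationarity residual: grad f(x) + sum_i lambda_i a_i = (0, 0)
  -> stationarity OK
Primal feasibility (all g_i <= 0): OK
Dual feasibility (all lambda_i >= 0): OK
Complementary slackness (lambda_i * g_i(x) = 0 for all i): FAILS

Verdict: the first failing condition is complementary_slackness -> comp.

comp


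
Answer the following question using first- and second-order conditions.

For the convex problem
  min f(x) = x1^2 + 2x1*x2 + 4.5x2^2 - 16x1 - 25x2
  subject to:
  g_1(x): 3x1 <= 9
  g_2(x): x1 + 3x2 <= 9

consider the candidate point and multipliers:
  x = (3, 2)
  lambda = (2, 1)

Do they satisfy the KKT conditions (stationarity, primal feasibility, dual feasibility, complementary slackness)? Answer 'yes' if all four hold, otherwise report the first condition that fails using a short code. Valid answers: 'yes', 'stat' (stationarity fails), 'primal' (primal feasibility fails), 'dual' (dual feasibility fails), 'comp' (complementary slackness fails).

Gradient of f: grad f(x) = Q x + c = (-6, -1)
Constraint values g_i(x) = a_i^T x - b_i:
  g_1((3, 2)) = 0
  g_2((3, 2)) = 0
Stationarity residual: grad f(x) + sum_i lambda_i a_i = (1, 2)
  -> stationarity FAILS
Primal feasibility (all g_i <= 0): OK
Dual feasibility (all lambda_i >= 0): OK
Complementary slackness (lambda_i * g_i(x) = 0 for all i): OK

Verdict: the first failing condition is stationarity -> stat.

stat


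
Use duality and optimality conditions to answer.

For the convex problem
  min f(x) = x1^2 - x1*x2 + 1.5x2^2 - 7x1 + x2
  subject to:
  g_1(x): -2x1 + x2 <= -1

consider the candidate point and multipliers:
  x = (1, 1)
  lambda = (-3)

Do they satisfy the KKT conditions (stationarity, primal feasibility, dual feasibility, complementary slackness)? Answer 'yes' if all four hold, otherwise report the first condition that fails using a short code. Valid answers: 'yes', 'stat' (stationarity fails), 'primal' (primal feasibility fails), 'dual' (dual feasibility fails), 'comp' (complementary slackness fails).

Gradient of f: grad f(x) = Q x + c = (-6, 3)
Constraint values g_i(x) = a_i^T x - b_i:
  g_1((1, 1)) = 0
Stationarity residual: grad f(x) + sum_i lambda_i a_i = (0, 0)
  -> stationarity OK
Primal feasibility (all g_i <= 0): OK
Dual feasibility (all lambda_i >= 0): FAILS
Complementary slackness (lambda_i * g_i(x) = 0 for all i): OK

Verdict: the first failing condition is dual_feasibility -> dual.

dual


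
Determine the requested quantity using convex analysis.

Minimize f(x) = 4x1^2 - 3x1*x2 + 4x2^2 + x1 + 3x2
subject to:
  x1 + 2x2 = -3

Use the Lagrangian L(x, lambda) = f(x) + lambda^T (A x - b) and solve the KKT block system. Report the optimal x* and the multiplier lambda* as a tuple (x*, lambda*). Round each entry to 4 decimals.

Form the Lagrangian:
  L(x, lambda) = (1/2) x^T Q x + c^T x + lambda^T (A x - b)
Stationarity (grad_x L = 0): Q x + c + A^T lambda = 0.
Primal feasibility: A x = b.

This gives the KKT block system:
  [ Q   A^T ] [ x     ]   [-c ]
  [ A    0  ] [ lambda ] = [ b ]

Solving the linear system:
  x*      = (-0.7692, -1.1154)
  lambda* = (1.8077)
  f(x*)   = 0.6538

x* = (-0.7692, -1.1154), lambda* = (1.8077)


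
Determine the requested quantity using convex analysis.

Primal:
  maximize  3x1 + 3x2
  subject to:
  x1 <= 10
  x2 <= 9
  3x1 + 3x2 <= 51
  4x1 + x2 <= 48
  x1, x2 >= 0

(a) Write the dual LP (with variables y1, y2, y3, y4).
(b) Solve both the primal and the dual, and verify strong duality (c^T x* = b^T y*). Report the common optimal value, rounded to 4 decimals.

The standard primal-dual pair for 'max c^T x s.t. A x <= b, x >= 0' is:
  Dual:  min b^T y  s.t.  A^T y >= c,  y >= 0.

So the dual LP is:
  minimize  10y1 + 9y2 + 51y3 + 48y4
  subject to:
    y1 + 3y3 + 4y4 >= 3
    y2 + 3y3 + y4 >= 3
    y1, y2, y3, y4 >= 0

Solving the primal: x* = (10, 7).
  primal value c^T x* = 51.
Solving the dual: y* = (0, 0, 1, 0).
  dual value b^T y* = 51.
Strong duality: c^T x* = b^T y*. Confirmed.

51


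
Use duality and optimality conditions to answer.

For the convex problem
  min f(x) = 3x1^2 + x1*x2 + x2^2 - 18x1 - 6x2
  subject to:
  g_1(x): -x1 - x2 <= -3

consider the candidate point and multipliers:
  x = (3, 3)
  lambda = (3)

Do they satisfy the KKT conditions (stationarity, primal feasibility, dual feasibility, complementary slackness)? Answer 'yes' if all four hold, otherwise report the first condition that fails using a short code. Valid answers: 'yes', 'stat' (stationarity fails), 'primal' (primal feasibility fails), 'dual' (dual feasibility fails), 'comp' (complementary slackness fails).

Gradient of f: grad f(x) = Q x + c = (3, 3)
Constraint values g_i(x) = a_i^T x - b_i:
  g_1((3, 3)) = -3
Stationarity residual: grad f(x) + sum_i lambda_i a_i = (0, 0)
  -> stationarity OK
Primal feasibility (all g_i <= 0): OK
Dual feasibility (all lambda_i >= 0): OK
Complementary slackness (lambda_i * g_i(x) = 0 for all i): FAILS

Verdict: the first failing condition is complementary_slackness -> comp.

comp


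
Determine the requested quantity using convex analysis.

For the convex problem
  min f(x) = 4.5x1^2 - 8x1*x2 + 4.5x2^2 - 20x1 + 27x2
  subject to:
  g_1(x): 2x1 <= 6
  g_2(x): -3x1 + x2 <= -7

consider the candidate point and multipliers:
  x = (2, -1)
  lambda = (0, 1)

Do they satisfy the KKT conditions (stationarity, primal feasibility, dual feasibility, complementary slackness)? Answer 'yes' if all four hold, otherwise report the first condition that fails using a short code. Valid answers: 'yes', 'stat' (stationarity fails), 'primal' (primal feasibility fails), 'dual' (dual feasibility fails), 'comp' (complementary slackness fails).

Gradient of f: grad f(x) = Q x + c = (6, 2)
Constraint values g_i(x) = a_i^T x - b_i:
  g_1((2, -1)) = -2
  g_2((2, -1)) = 0
Stationarity residual: grad f(x) + sum_i lambda_i a_i = (3, 3)
  -> stationarity FAILS
Primal feasibility (all g_i <= 0): OK
Dual feasibility (all lambda_i >= 0): OK
Complementary slackness (lambda_i * g_i(x) = 0 for all i): OK

Verdict: the first failing condition is stationarity -> stat.

stat


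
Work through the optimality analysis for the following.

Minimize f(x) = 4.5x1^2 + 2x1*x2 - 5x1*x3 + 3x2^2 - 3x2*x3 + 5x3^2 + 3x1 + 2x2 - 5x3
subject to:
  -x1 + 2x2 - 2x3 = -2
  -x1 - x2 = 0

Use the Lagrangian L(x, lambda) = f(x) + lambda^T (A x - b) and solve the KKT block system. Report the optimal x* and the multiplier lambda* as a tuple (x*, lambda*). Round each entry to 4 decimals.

Form the Lagrangian:
  L(x, lambda) = (1/2) x^T Q x + c^T x + lambda^T (A x - b)
Stationarity (grad_x L = 0): Q x + c + A^T lambda = 0.
Primal feasibility: A x = b.

This gives the KKT block system:
  [ Q   A^T ] [ x     ]   [-c ]
  [ A    0  ] [ lambda ] = [ b ]

Solving the linear system:
  x*      = (0.2152, -0.2152, 0.6772)
  lambda* = (0.6709, 0.4494)
  f(x*)   = -0.9146

x* = (0.2152, -0.2152, 0.6772), lambda* = (0.6709, 0.4494)


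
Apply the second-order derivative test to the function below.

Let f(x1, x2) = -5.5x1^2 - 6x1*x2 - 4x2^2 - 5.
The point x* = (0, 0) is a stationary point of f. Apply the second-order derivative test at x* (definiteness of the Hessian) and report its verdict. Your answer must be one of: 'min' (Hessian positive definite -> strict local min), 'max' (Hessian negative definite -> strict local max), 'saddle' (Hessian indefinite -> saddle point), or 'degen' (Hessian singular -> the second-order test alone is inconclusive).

Compute the Hessian H = grad^2 f:
  H = [[-11, -6], [-6, -8]]
Verify stationarity: grad f(x*) = H x* + g = (0, 0).
Eigenvalues of H: -15.6847, -3.3153.
Both eigenvalues < 0, so H is negative definite -> x* is a strict local max.

max


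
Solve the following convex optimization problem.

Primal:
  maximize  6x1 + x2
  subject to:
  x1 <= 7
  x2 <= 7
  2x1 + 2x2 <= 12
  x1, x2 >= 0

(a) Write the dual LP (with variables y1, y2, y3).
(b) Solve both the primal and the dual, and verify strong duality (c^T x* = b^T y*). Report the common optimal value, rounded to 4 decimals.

The standard primal-dual pair for 'max c^T x s.t. A x <= b, x >= 0' is:
  Dual:  min b^T y  s.t.  A^T y >= c,  y >= 0.

So the dual LP is:
  minimize  7y1 + 7y2 + 12y3
  subject to:
    y1 + 2y3 >= 6
    y2 + 2y3 >= 1
    y1, y2, y3 >= 0

Solving the primal: x* = (6, 0).
  primal value c^T x* = 36.
Solving the dual: y* = (0, 0, 3).
  dual value b^T y* = 36.
Strong duality: c^T x* = b^T y*. Confirmed.

36


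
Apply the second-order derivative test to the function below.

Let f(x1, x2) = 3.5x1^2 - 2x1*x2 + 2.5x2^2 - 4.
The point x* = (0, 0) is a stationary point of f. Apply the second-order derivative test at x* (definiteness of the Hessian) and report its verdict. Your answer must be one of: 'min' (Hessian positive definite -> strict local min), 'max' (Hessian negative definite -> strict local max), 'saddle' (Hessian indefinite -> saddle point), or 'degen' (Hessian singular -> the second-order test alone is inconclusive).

Compute the Hessian H = grad^2 f:
  H = [[7, -2], [-2, 5]]
Verify stationarity: grad f(x*) = H x* + g = (0, 0).
Eigenvalues of H: 3.7639, 8.2361.
Both eigenvalues > 0, so H is positive definite -> x* is a strict local min.

min


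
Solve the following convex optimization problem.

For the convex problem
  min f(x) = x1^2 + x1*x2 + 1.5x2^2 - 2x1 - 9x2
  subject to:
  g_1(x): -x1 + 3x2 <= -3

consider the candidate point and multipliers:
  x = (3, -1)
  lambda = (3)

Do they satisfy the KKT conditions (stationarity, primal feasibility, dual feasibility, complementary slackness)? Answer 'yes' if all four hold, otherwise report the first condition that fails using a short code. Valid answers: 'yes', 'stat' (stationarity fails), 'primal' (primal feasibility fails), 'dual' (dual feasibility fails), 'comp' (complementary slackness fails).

Gradient of f: grad f(x) = Q x + c = (3, -9)
Constraint values g_i(x) = a_i^T x - b_i:
  g_1((3, -1)) = -3
Stationarity residual: grad f(x) + sum_i lambda_i a_i = (0, 0)
  -> stationarity OK
Primal feasibility (all g_i <= 0): OK
Dual feasibility (all lambda_i >= 0): OK
Complementary slackness (lambda_i * g_i(x) = 0 for all i): FAILS

Verdict: the first failing condition is complementary_slackness -> comp.

comp


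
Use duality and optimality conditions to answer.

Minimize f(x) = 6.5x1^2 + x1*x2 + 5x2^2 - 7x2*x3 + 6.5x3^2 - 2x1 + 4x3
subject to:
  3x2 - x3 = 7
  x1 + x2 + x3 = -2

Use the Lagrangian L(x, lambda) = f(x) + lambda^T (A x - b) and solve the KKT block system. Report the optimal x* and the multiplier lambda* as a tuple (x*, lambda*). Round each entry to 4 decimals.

Form the Lagrangian:
  L(x, lambda) = (1/2) x^T Q x + c^T x + lambda^T (A x - b)
Stationarity (grad_x L = 0): Q x + c + A^T lambda = 0.
Primal feasibility: A x = b.

This gives the KKT block system:
  [ Q   A^T ] [ x     ]   [-c ]
  [ A    0  ] [ lambda ] = [ b ]

Solving the linear system:
  x*      = (-1.4421, 1.6105, -2.1684)
  lambda* = (-16.3263, 19.1368)
  f(x*)   = 73.3842

x* = (-1.4421, 1.6105, -2.1684), lambda* = (-16.3263, 19.1368)


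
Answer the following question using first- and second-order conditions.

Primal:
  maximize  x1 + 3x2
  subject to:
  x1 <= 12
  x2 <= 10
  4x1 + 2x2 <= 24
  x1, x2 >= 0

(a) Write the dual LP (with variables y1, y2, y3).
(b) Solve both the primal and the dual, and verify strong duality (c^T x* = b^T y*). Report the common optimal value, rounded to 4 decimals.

The standard primal-dual pair for 'max c^T x s.t. A x <= b, x >= 0' is:
  Dual:  min b^T y  s.t.  A^T y >= c,  y >= 0.

So the dual LP is:
  minimize  12y1 + 10y2 + 24y3
  subject to:
    y1 + 4y3 >= 1
    y2 + 2y3 >= 3
    y1, y2, y3 >= 0

Solving the primal: x* = (1, 10).
  primal value c^T x* = 31.
Solving the dual: y* = (0, 2.5, 0.25).
  dual value b^T y* = 31.
Strong duality: c^T x* = b^T y*. Confirmed.

31


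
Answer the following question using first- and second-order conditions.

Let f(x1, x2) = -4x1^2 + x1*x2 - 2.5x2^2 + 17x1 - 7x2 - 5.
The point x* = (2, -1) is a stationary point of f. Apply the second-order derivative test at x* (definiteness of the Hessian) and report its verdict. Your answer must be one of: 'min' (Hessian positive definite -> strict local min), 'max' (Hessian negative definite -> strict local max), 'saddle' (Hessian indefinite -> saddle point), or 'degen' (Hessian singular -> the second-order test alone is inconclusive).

Compute the Hessian H = grad^2 f:
  H = [[-8, 1], [1, -5]]
Verify stationarity: grad f(x*) = H x* + g = (0, 0).
Eigenvalues of H: -8.3028, -4.6972.
Both eigenvalues < 0, so H is negative definite -> x* is a strict local max.

max


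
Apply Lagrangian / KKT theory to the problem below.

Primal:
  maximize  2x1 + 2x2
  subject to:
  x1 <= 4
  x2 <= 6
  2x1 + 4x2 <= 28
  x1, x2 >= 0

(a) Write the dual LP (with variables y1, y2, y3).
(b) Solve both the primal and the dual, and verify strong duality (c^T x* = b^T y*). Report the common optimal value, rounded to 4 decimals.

The standard primal-dual pair for 'max c^T x s.t. A x <= b, x >= 0' is:
  Dual:  min b^T y  s.t.  A^T y >= c,  y >= 0.

So the dual LP is:
  minimize  4y1 + 6y2 + 28y3
  subject to:
    y1 + 2y3 >= 2
    y2 + 4y3 >= 2
    y1, y2, y3 >= 0

Solving the primal: x* = (4, 5).
  primal value c^T x* = 18.
Solving the dual: y* = (1, 0, 0.5).
  dual value b^T y* = 18.
Strong duality: c^T x* = b^T y*. Confirmed.

18


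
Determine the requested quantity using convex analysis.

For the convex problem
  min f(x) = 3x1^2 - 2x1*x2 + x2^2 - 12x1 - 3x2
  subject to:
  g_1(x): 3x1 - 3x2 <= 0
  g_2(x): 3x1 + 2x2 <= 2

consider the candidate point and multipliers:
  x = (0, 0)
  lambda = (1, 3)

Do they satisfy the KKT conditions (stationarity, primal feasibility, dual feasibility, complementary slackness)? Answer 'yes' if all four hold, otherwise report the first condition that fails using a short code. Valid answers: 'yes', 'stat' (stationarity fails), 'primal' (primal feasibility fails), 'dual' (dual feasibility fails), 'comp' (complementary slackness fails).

Gradient of f: grad f(x) = Q x + c = (-12, -3)
Constraint values g_i(x) = a_i^T x - b_i:
  g_1((0, 0)) = 0
  g_2((0, 0)) = -2
Stationarity residual: grad f(x) + sum_i lambda_i a_i = (0, 0)
  -> stationarity OK
Primal feasibility (all g_i <= 0): OK
Dual feasibility (all lambda_i >= 0): OK
Complementary slackness (lambda_i * g_i(x) = 0 for all i): FAILS

Verdict: the first failing condition is complementary_slackness -> comp.

comp


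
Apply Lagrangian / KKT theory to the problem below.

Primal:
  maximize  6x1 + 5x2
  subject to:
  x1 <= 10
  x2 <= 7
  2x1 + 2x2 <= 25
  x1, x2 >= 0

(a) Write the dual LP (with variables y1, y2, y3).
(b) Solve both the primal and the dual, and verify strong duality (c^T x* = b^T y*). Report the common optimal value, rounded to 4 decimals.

The standard primal-dual pair for 'max c^T x s.t. A x <= b, x >= 0' is:
  Dual:  min b^T y  s.t.  A^T y >= c,  y >= 0.

So the dual LP is:
  minimize  10y1 + 7y2 + 25y3
  subject to:
    y1 + 2y3 >= 6
    y2 + 2y3 >= 5
    y1, y2, y3 >= 0

Solving the primal: x* = (10, 2.5).
  primal value c^T x* = 72.5.
Solving the dual: y* = (1, 0, 2.5).
  dual value b^T y* = 72.5.
Strong duality: c^T x* = b^T y*. Confirmed.

72.5


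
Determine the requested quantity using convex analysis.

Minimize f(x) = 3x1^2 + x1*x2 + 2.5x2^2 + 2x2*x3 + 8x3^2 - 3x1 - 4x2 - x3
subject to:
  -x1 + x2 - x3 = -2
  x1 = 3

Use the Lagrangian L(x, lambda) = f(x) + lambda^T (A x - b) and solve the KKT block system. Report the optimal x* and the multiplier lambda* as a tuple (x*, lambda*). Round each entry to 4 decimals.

Form the Lagrangian:
  L(x, lambda) = (1/2) x^T Q x + c^T x + lambda^T (A x - b)
Stationarity (grad_x L = 0): Q x + c + A^T lambda = 0.
Primal feasibility: A x = b.

This gives the KKT block system:
  [ Q   A^T ] [ x     ]   [-c ]
  [ A    0  ] [ lambda ] = [ b ]

Solving the linear system:
  x*      = (3, 0.8, -0.2)
  lambda* = (-2.6, -18.4)
  f(x*)   = 19

x* = (3, 0.8, -0.2), lambda* = (-2.6, -18.4)


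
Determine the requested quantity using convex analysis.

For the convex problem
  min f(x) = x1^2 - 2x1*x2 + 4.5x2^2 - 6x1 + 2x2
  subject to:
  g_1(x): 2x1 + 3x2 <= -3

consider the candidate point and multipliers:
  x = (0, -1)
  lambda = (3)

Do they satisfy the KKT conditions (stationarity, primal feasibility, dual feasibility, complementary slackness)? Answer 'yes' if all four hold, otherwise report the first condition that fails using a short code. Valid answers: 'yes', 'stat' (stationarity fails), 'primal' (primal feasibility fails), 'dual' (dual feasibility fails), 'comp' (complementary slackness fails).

Gradient of f: grad f(x) = Q x + c = (-4, -7)
Constraint values g_i(x) = a_i^T x - b_i:
  g_1((0, -1)) = 0
Stationarity residual: grad f(x) + sum_i lambda_i a_i = (2, 2)
  -> stationarity FAILS
Primal feasibility (all g_i <= 0): OK
Dual feasibility (all lambda_i >= 0): OK
Complementary slackness (lambda_i * g_i(x) = 0 for all i): OK

Verdict: the first failing condition is stationarity -> stat.

stat


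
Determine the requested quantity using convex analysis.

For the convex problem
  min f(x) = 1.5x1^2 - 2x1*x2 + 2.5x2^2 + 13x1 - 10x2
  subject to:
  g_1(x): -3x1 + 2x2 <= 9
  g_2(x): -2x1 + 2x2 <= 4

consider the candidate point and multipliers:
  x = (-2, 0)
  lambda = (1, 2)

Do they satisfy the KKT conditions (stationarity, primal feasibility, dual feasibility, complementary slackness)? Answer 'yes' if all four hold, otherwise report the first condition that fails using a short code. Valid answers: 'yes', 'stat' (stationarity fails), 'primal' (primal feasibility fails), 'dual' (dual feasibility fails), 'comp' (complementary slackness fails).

Gradient of f: grad f(x) = Q x + c = (7, -6)
Constraint values g_i(x) = a_i^T x - b_i:
  g_1((-2, 0)) = -3
  g_2((-2, 0)) = 0
Stationarity residual: grad f(x) + sum_i lambda_i a_i = (0, 0)
  -> stationarity OK
Primal feasibility (all g_i <= 0): OK
Dual feasibility (all lambda_i >= 0): OK
Complementary slackness (lambda_i * g_i(x) = 0 for all i): FAILS

Verdict: the first failing condition is complementary_slackness -> comp.

comp


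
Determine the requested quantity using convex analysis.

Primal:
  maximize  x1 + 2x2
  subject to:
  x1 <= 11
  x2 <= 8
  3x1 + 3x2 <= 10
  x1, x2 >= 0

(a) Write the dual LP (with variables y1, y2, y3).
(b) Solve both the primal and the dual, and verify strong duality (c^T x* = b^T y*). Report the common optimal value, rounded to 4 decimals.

The standard primal-dual pair for 'max c^T x s.t. A x <= b, x >= 0' is:
  Dual:  min b^T y  s.t.  A^T y >= c,  y >= 0.

So the dual LP is:
  minimize  11y1 + 8y2 + 10y3
  subject to:
    y1 + 3y3 >= 1
    y2 + 3y3 >= 2
    y1, y2, y3 >= 0

Solving the primal: x* = (0, 3.3333).
  primal value c^T x* = 6.6667.
Solving the dual: y* = (0, 0, 0.6667).
  dual value b^T y* = 6.6667.
Strong duality: c^T x* = b^T y*. Confirmed.

6.6667


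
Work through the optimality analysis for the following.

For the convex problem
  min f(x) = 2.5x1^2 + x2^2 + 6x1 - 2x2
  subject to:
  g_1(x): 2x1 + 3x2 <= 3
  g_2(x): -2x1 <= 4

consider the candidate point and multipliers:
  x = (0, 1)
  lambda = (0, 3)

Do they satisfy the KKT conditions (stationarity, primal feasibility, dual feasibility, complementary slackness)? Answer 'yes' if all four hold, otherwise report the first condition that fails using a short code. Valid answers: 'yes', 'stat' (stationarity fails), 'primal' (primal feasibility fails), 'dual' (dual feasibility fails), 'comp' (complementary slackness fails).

Gradient of f: grad f(x) = Q x + c = (6, 0)
Constraint values g_i(x) = a_i^T x - b_i:
  g_1((0, 1)) = 0
  g_2((0, 1)) = -4
Stationarity residual: grad f(x) + sum_i lambda_i a_i = (0, 0)
  -> stationarity OK
Primal feasibility (all g_i <= 0): OK
Dual feasibility (all lambda_i >= 0): OK
Complementary slackness (lambda_i * g_i(x) = 0 for all i): FAILS

Verdict: the first failing condition is complementary_slackness -> comp.

comp


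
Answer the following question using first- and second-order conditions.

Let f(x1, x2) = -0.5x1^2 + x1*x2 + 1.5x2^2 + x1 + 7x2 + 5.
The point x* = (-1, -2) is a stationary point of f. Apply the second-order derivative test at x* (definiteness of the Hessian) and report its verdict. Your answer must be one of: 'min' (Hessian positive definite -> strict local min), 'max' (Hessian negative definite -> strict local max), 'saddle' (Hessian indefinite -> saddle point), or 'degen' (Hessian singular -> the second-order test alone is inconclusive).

Compute the Hessian H = grad^2 f:
  H = [[-1, 1], [1, 3]]
Verify stationarity: grad f(x*) = H x* + g = (0, 0).
Eigenvalues of H: -1.2361, 3.2361.
Eigenvalues have mixed signs, so H is indefinite -> x* is a saddle point.

saddle


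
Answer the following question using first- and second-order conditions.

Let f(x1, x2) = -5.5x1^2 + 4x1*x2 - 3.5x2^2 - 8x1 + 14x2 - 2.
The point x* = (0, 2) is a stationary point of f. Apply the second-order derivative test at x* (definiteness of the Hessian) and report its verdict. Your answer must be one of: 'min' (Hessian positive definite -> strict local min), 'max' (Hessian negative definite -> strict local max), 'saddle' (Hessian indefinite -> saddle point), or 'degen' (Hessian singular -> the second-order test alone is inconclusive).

Compute the Hessian H = grad^2 f:
  H = [[-11, 4], [4, -7]]
Verify stationarity: grad f(x*) = H x* + g = (0, 0).
Eigenvalues of H: -13.4721, -4.5279.
Both eigenvalues < 0, so H is negative definite -> x* is a strict local max.

max


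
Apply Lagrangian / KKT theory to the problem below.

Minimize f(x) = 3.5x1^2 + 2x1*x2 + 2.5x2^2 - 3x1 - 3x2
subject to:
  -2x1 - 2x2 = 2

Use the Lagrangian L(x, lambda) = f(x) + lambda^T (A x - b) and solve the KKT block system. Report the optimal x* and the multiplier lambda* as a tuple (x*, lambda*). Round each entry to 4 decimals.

Form the Lagrangian:
  L(x, lambda) = (1/2) x^T Q x + c^T x + lambda^T (A x - b)
Stationarity (grad_x L = 0): Q x + c + A^T lambda = 0.
Primal feasibility: A x = b.

This gives the KKT block system:
  [ Q   A^T ] [ x     ]   [-c ]
  [ A    0  ] [ lambda ] = [ b ]

Solving the linear system:
  x*      = (-0.375, -0.625)
  lambda* = (-3.4375)
  f(x*)   = 4.9375

x* = (-0.375, -0.625), lambda* = (-3.4375)


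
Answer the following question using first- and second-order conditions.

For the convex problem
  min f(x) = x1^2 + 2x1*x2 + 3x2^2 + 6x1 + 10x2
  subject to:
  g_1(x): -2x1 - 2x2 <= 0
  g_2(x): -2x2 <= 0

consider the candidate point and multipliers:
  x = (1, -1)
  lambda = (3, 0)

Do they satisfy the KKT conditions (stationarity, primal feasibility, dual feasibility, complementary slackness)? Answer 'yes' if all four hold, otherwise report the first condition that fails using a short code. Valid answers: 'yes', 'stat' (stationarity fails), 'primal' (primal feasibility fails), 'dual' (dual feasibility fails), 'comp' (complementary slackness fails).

Gradient of f: grad f(x) = Q x + c = (6, 6)
Constraint values g_i(x) = a_i^T x - b_i:
  g_1((1, -1)) = 0
  g_2((1, -1)) = 2
Stationarity residual: grad f(x) + sum_i lambda_i a_i = (0, 0)
  -> stationarity OK
Primal feasibility (all g_i <= 0): FAILS
Dual feasibility (all lambda_i >= 0): OK
Complementary slackness (lambda_i * g_i(x) = 0 for all i): OK

Verdict: the first failing condition is primal_feasibility -> primal.

primal


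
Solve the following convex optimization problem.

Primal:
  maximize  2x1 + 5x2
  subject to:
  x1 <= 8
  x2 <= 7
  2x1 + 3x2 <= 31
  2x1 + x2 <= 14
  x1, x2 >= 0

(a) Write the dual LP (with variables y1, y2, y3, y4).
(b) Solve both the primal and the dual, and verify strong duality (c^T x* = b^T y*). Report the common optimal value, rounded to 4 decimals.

The standard primal-dual pair for 'max c^T x s.t. A x <= b, x >= 0' is:
  Dual:  min b^T y  s.t.  A^T y >= c,  y >= 0.

So the dual LP is:
  minimize  8y1 + 7y2 + 31y3 + 14y4
  subject to:
    y1 + 2y3 + 2y4 >= 2
    y2 + 3y3 + y4 >= 5
    y1, y2, y3, y4 >= 0

Solving the primal: x* = (3.5, 7).
  primal value c^T x* = 42.
Solving the dual: y* = (0, 4, 0, 1).
  dual value b^T y* = 42.
Strong duality: c^T x* = b^T y*. Confirmed.

42


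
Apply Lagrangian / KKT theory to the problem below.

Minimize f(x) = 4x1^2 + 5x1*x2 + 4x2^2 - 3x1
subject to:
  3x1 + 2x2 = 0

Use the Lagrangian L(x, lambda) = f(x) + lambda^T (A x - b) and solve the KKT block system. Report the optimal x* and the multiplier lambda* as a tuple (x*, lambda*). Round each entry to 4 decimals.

Form the Lagrangian:
  L(x, lambda) = (1/2) x^T Q x + c^T x + lambda^T (A x - b)
Stationarity (grad_x L = 0): Q x + c + A^T lambda = 0.
Primal feasibility: A x = b.

This gives the KKT block system:
  [ Q   A^T ] [ x     ]   [-c ]
  [ A    0  ] [ lambda ] = [ b ]

Solving the linear system:
  x*      = (0.2727, -0.4091)
  lambda* = (0.9545)
  f(x*)   = -0.4091

x* = (0.2727, -0.4091), lambda* = (0.9545)


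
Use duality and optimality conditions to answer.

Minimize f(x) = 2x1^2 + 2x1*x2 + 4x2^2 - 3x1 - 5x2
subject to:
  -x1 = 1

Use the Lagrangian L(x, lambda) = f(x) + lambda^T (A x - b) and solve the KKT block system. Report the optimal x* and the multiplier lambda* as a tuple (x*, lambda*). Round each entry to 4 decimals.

Form the Lagrangian:
  L(x, lambda) = (1/2) x^T Q x + c^T x + lambda^T (A x - b)
Stationarity (grad_x L = 0): Q x + c + A^T lambda = 0.
Primal feasibility: A x = b.

This gives the KKT block system:
  [ Q   A^T ] [ x     ]   [-c ]
  [ A    0  ] [ lambda ] = [ b ]

Solving the linear system:
  x*      = (-1, 0.875)
  lambda* = (-5.25)
  f(x*)   = 1.9375

x* = (-1, 0.875), lambda* = (-5.25)


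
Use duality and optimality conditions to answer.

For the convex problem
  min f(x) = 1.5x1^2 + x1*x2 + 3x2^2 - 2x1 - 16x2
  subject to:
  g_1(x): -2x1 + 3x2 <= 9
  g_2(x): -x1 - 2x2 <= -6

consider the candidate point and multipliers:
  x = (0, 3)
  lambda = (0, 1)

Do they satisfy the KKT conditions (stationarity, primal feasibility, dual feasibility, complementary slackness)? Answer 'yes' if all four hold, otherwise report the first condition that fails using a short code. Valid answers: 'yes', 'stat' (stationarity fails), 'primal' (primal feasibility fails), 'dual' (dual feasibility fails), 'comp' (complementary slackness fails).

Gradient of f: grad f(x) = Q x + c = (1, 2)
Constraint values g_i(x) = a_i^T x - b_i:
  g_1((0, 3)) = 0
  g_2((0, 3)) = 0
Stationarity residual: grad f(x) + sum_i lambda_i a_i = (0, 0)
  -> stationarity OK
Primal feasibility (all g_i <= 0): OK
Dual feasibility (all lambda_i >= 0): OK
Complementary slackness (lambda_i * g_i(x) = 0 for all i): OK

Verdict: yes, KKT holds.

yes


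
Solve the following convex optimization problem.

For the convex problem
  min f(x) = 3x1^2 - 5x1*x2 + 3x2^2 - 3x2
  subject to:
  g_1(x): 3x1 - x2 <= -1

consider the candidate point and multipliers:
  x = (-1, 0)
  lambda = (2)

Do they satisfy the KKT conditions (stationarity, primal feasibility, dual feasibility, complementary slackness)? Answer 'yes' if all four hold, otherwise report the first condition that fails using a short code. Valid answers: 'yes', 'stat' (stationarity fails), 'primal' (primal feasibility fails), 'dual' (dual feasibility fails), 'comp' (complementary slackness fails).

Gradient of f: grad f(x) = Q x + c = (-6, 2)
Constraint values g_i(x) = a_i^T x - b_i:
  g_1((-1, 0)) = -2
Stationarity residual: grad f(x) + sum_i lambda_i a_i = (0, 0)
  -> stationarity OK
Primal feasibility (all g_i <= 0): OK
Dual feasibility (all lambda_i >= 0): OK
Complementary slackness (lambda_i * g_i(x) = 0 for all i): FAILS

Verdict: the first failing condition is complementary_slackness -> comp.

comp


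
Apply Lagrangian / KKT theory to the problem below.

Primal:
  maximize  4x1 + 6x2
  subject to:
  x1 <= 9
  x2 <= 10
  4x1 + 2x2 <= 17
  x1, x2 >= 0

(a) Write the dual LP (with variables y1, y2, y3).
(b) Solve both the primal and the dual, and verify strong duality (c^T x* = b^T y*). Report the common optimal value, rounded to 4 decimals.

The standard primal-dual pair for 'max c^T x s.t. A x <= b, x >= 0' is:
  Dual:  min b^T y  s.t.  A^T y >= c,  y >= 0.

So the dual LP is:
  minimize  9y1 + 10y2 + 17y3
  subject to:
    y1 + 4y3 >= 4
    y2 + 2y3 >= 6
    y1, y2, y3 >= 0

Solving the primal: x* = (0, 8.5).
  primal value c^T x* = 51.
Solving the dual: y* = (0, 0, 3).
  dual value b^T y* = 51.
Strong duality: c^T x* = b^T y*. Confirmed.

51


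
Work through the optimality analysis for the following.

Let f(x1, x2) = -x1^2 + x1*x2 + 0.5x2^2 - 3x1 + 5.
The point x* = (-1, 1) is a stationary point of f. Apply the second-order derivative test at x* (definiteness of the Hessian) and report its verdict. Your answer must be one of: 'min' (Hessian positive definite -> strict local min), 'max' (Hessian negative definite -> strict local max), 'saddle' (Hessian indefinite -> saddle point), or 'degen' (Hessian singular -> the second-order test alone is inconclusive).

Compute the Hessian H = grad^2 f:
  H = [[-2, 1], [1, 1]]
Verify stationarity: grad f(x*) = H x* + g = (0, 0).
Eigenvalues of H: -2.3028, 1.3028.
Eigenvalues have mixed signs, so H is indefinite -> x* is a saddle point.

saddle


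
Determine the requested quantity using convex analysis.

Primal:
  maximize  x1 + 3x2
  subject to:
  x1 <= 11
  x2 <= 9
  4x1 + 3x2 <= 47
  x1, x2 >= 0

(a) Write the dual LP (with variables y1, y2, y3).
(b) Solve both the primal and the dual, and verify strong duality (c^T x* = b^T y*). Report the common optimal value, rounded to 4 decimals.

The standard primal-dual pair for 'max c^T x s.t. A x <= b, x >= 0' is:
  Dual:  min b^T y  s.t.  A^T y >= c,  y >= 0.

So the dual LP is:
  minimize  11y1 + 9y2 + 47y3
  subject to:
    y1 + 4y3 >= 1
    y2 + 3y3 >= 3
    y1, y2, y3 >= 0

Solving the primal: x* = (5, 9).
  primal value c^T x* = 32.
Solving the dual: y* = (0, 2.25, 0.25).
  dual value b^T y* = 32.
Strong duality: c^T x* = b^T y*. Confirmed.

32


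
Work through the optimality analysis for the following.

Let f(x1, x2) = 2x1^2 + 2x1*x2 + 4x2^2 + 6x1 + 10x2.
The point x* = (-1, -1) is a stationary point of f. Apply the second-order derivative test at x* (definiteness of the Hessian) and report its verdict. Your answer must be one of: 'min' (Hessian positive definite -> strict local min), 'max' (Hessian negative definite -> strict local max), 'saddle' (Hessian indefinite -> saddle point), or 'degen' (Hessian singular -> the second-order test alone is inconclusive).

Compute the Hessian H = grad^2 f:
  H = [[4, 2], [2, 8]]
Verify stationarity: grad f(x*) = H x* + g = (0, 0).
Eigenvalues of H: 3.1716, 8.8284.
Both eigenvalues > 0, so H is positive definite -> x* is a strict local min.

min


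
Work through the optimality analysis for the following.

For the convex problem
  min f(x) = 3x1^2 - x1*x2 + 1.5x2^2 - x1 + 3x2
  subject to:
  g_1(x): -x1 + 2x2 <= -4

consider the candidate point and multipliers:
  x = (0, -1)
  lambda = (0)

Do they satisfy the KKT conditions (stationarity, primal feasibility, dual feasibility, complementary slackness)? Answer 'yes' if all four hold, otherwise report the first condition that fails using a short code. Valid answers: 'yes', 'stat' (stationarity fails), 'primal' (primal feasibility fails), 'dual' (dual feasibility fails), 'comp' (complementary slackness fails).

Gradient of f: grad f(x) = Q x + c = (0, 0)
Constraint values g_i(x) = a_i^T x - b_i:
  g_1((0, -1)) = 2
Stationarity residual: grad f(x) + sum_i lambda_i a_i = (0, 0)
  -> stationarity OK
Primal feasibility (all g_i <= 0): FAILS
Dual feasibility (all lambda_i >= 0): OK
Complementary slackness (lambda_i * g_i(x) = 0 for all i): OK

Verdict: the first failing condition is primal_feasibility -> primal.

primal


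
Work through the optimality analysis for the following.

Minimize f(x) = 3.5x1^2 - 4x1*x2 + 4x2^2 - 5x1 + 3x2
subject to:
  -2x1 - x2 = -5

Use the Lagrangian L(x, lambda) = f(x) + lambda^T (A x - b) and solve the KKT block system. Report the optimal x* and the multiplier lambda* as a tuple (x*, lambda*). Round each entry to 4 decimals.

Form the Lagrangian:
  L(x, lambda) = (1/2) x^T Q x + c^T x + lambda^T (A x - b)
Stationarity (grad_x L = 0): Q x + c + A^T lambda = 0.
Primal feasibility: A x = b.

This gives the KKT block system:
  [ Q   A^T ] [ x     ]   [-c ]
  [ A    0  ] [ lambda ] = [ b ]

Solving the linear system:
  x*      = (2.0182, 0.9636)
  lambda* = (2.6364)
  f(x*)   = 2.9909

x* = (2.0182, 0.9636), lambda* = (2.6364)


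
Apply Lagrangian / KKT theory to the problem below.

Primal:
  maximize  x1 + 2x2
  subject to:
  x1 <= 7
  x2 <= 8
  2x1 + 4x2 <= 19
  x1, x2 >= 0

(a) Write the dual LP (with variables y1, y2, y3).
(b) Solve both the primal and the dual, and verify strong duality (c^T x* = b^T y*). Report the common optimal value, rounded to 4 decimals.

The standard primal-dual pair for 'max c^T x s.t. A x <= b, x >= 0' is:
  Dual:  min b^T y  s.t.  A^T y >= c,  y >= 0.

So the dual LP is:
  minimize  7y1 + 8y2 + 19y3
  subject to:
    y1 + 2y3 >= 1
    y2 + 4y3 >= 2
    y1, y2, y3 >= 0

Solving the primal: x* = (0, 4.75).
  primal value c^T x* = 9.5.
Solving the dual: y* = (0, 0, 0.5).
  dual value b^T y* = 9.5.
Strong duality: c^T x* = b^T y*. Confirmed.

9.5


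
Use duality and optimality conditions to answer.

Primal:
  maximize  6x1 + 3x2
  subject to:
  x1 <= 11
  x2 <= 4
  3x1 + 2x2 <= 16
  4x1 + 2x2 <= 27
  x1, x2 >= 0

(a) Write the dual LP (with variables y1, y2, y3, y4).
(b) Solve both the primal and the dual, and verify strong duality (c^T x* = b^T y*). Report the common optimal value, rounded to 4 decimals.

The standard primal-dual pair for 'max c^T x s.t. A x <= b, x >= 0' is:
  Dual:  min b^T y  s.t.  A^T y >= c,  y >= 0.

So the dual LP is:
  minimize  11y1 + 4y2 + 16y3 + 27y4
  subject to:
    y1 + 3y3 + 4y4 >= 6
    y2 + 2y3 + 2y4 >= 3
    y1, y2, y3, y4 >= 0

Solving the primal: x* = (5.3333, 0).
  primal value c^T x* = 32.
Solving the dual: y* = (0, 0, 2, 0).
  dual value b^T y* = 32.
Strong duality: c^T x* = b^T y*. Confirmed.

32


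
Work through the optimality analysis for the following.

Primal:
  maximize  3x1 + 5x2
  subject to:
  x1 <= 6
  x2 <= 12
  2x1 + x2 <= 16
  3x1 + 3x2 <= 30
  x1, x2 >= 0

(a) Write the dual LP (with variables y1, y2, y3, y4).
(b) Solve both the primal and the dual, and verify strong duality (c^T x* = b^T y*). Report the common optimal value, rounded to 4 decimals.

The standard primal-dual pair for 'max c^T x s.t. A x <= b, x >= 0' is:
  Dual:  min b^T y  s.t.  A^T y >= c,  y >= 0.

So the dual LP is:
  minimize  6y1 + 12y2 + 16y3 + 30y4
  subject to:
    y1 + 2y3 + 3y4 >= 3
    y2 + y3 + 3y4 >= 5
    y1, y2, y3, y4 >= 0

Solving the primal: x* = (0, 10).
  primal value c^T x* = 50.
Solving the dual: y* = (0, 0, 0, 1.6667).
  dual value b^T y* = 50.
Strong duality: c^T x* = b^T y*. Confirmed.

50


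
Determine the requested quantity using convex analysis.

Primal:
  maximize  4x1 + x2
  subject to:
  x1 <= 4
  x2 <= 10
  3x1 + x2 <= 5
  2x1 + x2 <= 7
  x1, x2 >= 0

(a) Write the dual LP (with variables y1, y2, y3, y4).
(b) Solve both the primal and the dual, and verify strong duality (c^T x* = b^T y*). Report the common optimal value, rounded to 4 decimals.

The standard primal-dual pair for 'max c^T x s.t. A x <= b, x >= 0' is:
  Dual:  min b^T y  s.t.  A^T y >= c,  y >= 0.

So the dual LP is:
  minimize  4y1 + 10y2 + 5y3 + 7y4
  subject to:
    y1 + 3y3 + 2y4 >= 4
    y2 + y3 + y4 >= 1
    y1, y2, y3, y4 >= 0

Solving the primal: x* = (1.6667, 0).
  primal value c^T x* = 6.6667.
Solving the dual: y* = (0, 0, 1.3333, 0).
  dual value b^T y* = 6.6667.
Strong duality: c^T x* = b^T y*. Confirmed.

6.6667
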